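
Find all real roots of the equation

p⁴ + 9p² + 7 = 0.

No real solutions.

Let u = p². The equation becomes u² + 9u + 7 = 0.
By the quadratic formula, u = -9/2 + √(53)/2 or u = -9/2 - √(53)/2.
p² = -9/2 + √(53)/2 < 0 has no real solution.
p² = -9/2 - √(53)/2 < 0 has no real solution.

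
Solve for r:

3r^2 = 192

r = -8 or r = 8

Bring every term to one side: 3r^2 - 192 = 0.
Factor: 3(r - 8)(r + 8) = 0.
So r = 8 or r = -8.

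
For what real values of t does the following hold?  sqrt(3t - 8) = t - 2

t = 3 or t = 4

Square both sides: 3t - 8 = (t - 2)^2.
Expand and rearrange: t^2 - 7t + 12 = 0.
Solving gives t = 4 or t = 3.
Check each candidate in the original equation:
  t = 4: sqrt(4) = 2, while t - 2 = 2 — valid.
  t = 3: sqrt(1) = 1, while t - 2 = 1 — valid.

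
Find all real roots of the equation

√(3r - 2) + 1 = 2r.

Isolate the radical: √(3r - 2) = 2r - 1.
Square both sides: 3r - 2 = (2r - 1)².
Expand and rearrange: 4r² - 7r + 3 = 0.
Solving gives r = 1 or r = 0.75.
Check each candidate in the original equation:
  r = 1: √(1) = 1, while 2r - 1 = 1 — valid.
  r = 0.75: √(0.25) = 0.5, while 2r - 1 = 0.5 — valid.

r = 0.75 or r = 1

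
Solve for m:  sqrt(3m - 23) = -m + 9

m = 8

Square both sides: 3m - 23 = (-m + 9)^2.
Expand and rearrange: m^2 - 21m + 104 = 0.
Solving gives m = 13 or m = 8.
Check each candidate in the original equation:
  m = 13: sqrt(16) = 4, while -m + 9 = -4 — extraneous.
  m = 8: sqrt(1) = 1, while -m + 9 = 1 — valid.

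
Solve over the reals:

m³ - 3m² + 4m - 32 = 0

m = 4

Possible rational roots are divisors of -32. Testing m = 4 gives 0, so (m - 4) is a factor.
Divide: m³ - 3m² + 4m - 32 = (m - 4)(m² + m + 8).
The quadratic m² + m + 8 has discriminant -31 < 0, so no further real roots.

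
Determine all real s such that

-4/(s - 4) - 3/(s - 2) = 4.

Multiply both sides by (s - 4)(s - 2):
-4(s - 2) - 3(s - 4) = 4(s - 4)(s - 2).
Expand and collect terms: 4s^2 - 17s + 12 = 0.
By the quadratic formula, s = (17 +/- sqrt(97)) / 8, so s ~= 3.3561 or s ~= 0.8939.
Neither value makes a denominator zero (s != 4, s != 2), so both are valid.

s = 0.8939 or s = 3.3561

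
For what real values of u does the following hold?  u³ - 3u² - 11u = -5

u = -2.4142 or u = 0.4142 or u = 5

Rearrange: u³ - 3u² - 11u + 5 = 0.
Possible rational roots are divisors of 5. Testing u = 5 gives 0, so (u - 5) is a factor.
Divide: u³ - 3u² - 11u + 5 = (u - 5)(u² + 2u - 1).
Apply the quadratic formula to u² + 2u - 1 = 0: u = (-2 ± √8)/2, i.e. u ≈ 0.4142 or u ≈ -2.4142.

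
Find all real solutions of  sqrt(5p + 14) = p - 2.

Square both sides: 5p + 14 = (p - 2)^2.
Expand and rearrange: p^2 - 9p - 10 = 0.
Solving gives p = 10 or p = -1.
Check each candidate in the original equation:
  p = 10: sqrt(64) = 8, while p - 2 = 8 — valid.
  p = -1: sqrt(9) = 3, while p - 2 = -3 — extraneous.

p = 10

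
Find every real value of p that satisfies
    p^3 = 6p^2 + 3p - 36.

Rearrange: p^3 - 6p^2 - 3p + 36 = 0.
Possible rational roots are divisors of 36. Testing p = 3 gives 0, so (p - 3) is a factor.
Divide: p^3 - 6p^2 - 3p + 36 = (p - 3)(p^2 - 3p - 12).
Apply the quadratic formula to p^2 - 3p - 12 = 0: p = (3 +/- sqrt(57))/2, i.e. p ~= 5.2749 or p ~= -2.2749.

p = -2.2749 or p = 3 or p = 5.2749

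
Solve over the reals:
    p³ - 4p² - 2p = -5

p = -1.1926 or p = 1 or p = 4.1926

Rearrange: p³ - 4p² - 2p + 5 = 0.
Possible rational roots are divisors of 5. Testing p = 1 gives 0, so (p - 1) is a factor.
Divide: p³ - 4p² - 2p + 5 = (p - 1)(p² - 3p - 5).
Apply the quadratic formula to p² - 3p - 5 = 0: p = (3 ± √29)/2, i.e. p ≈ 4.1926 or p ≈ -1.1926.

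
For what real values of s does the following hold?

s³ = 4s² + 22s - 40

s = -4 or s = 1.5505 or s = 6.4495

Rearrange: s³ - 4s² - 22s + 40 = 0.
Possible rational roots are divisors of 40. Testing s = -4 gives 0, so (s + 4) is a factor.
Divide: s³ - 4s² - 22s + 40 = (s + 4)(s² - 8s + 10).
Apply the quadratic formula to s² - 8s + 10 = 0: s = (8 ± √24)/2, i.e. s ≈ 6.4495 or s ≈ 1.5505.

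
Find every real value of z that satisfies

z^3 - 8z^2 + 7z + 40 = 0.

Possible rational roots are divisors of 40. Testing z = 5 gives 0, so (z - 5) is a factor.
Divide: z^3 - 8z^2 + 7z + 40 = (z - 5)(z^2 - 3z - 8).
Apply the quadratic formula to z^2 - 3z - 8 = 0: z = (3 +/- sqrt(41))/2, i.e. z ~= 4.7016 or z ~= -1.7016.

z = -1.7016 or z = 4.7016 or z = 5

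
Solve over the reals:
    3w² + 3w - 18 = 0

Factor: 3(w + 3)(w - 2) = 0.
So w = -3 or w = 2.

w = -3 or w = 2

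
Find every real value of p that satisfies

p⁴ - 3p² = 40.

Let u = p². The equation becomes u² - 3u - 40 = 0.
Factor: (u + 5)(u - 8) = 0, so u = -5 or u = 8.
p² = -5 < 0 has no real solution.
p² = 8 gives p = ±2·√(2) ≈ ±2.8284.

p = -2.8284 or p = 2.8284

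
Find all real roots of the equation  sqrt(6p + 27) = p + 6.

p = -3

Square both sides: 6p + 27 = (p + 6)^2.
Expand and rearrange: p^2 + 6p + 9 = 0.
This gives the repeated root p = -3.
Check in the original equation:
  p = -3: sqrt(9) = 3, while p + 6 = 3 — valid.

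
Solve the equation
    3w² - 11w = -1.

Rearrange to standard form: 3w² - 11w + 1 = 0.
Discriminant: (-11)² − 4·3·1 = 109.
Quadratic formula: w = (11 ± √109) / 6.
So w = √(109)/6 + 11/6 ≈ 3.5734 or w = 11/6 - √(109)/6 ≈ 0.0933.

w = 0.0933 or w = 3.5734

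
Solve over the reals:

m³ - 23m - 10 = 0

Possible rational roots are divisors of -10. Testing m = 5 gives 0, so (m - 5) is a factor.
Divide: m³ - 23m - 10 = (m - 5)(m² + 5m + 2).
Apply the quadratic formula to m² + 5m + 2 = 0: m = (-5 ± √17)/2, i.e. m ≈ -0.4384 or m ≈ -4.5616.

m = -4.5616 or m = -0.4384 or m = 5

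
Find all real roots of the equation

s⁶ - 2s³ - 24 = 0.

s = -1.5874 or s = 1.8171

Let u = s³. The equation becomes u² - 2u - 24 = 0.
Factor: (u - 6)(u + 4) = 0, so u = 6 or u = -4.
s³ = 6 gives s = ∛(6) ≈ 1.8171.
s³ = -4 gives s = -∛(4) ≈ -1.5874.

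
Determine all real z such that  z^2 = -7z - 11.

Rearrange to standard form: z^2 + 7z + 11 = 0.
Discriminant: (7)^2 - 4*1*11 = 5.
Quadratic formula: z = (-7 +/- sqrt(5)) / 2.
So z = -7/2 + sqrt(5)/2 ~= -2.382 or z = -7/2 - sqrt(5)/2 ~= -4.618.

z = -4.618 or z = -2.382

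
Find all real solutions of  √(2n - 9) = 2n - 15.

Square both sides: 2n - 9 = (2n - 15)².
Expand and rearrange: 4n² - 62n + 234 = 0.
Solving gives n = 9 or n = 6.5.
Check each candidate in the original equation:
  n = 9: √(9) = 3, while 2n - 15 = 3 — valid.
  n = 6.5: √(4) = 2, while 2n - 15 = -2 — extraneous.

n = 9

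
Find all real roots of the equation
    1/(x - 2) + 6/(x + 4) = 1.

Multiply both sides by (x - 2)(x + 4):
(x + 4) + 6(x - 2) = (x - 2)(x + 4).
Expand and collect terms: x^2 - 5x = 0.
Factor or apply the quadratic formula: x = 5 or x = 0.
Neither value makes a denominator zero (x != 2, x != -4), so both are valid.

x = 0 or x = 5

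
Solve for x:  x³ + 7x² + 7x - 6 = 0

x = -5.5414 or x = -2 or x = 0.5414

Possible rational roots are divisors of -6. Testing x = -2 gives 0, so (x + 2) is a factor.
Divide: x³ + 7x² + 7x - 6 = (x + 2)(x² + 5x - 3).
Apply the quadratic formula to x² + 5x - 3 = 0: x = (-5 ± √37)/2, i.e. x ≈ 0.5414 or x ≈ -5.5414.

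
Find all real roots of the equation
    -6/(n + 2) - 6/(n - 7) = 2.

Multiply both sides by (n + 2)(n - 7):
-6(n - 7) - 6(n + 2) = 2(n + 2)(n - 7).
Expand and collect terms: 2n² + 2n - 58 = 0.
By the quadratic formula, n = (-2 ± √468) / 4, so n ≈ 4.9083 or n ≈ -5.9083.
Neither value makes a denominator zero (n ≠ -2, n ≠ 7), so both are valid.

n = -5.9083 or n = 4.9083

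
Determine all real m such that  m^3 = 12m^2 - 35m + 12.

Rearrange: m^3 - 12m^2 + 35m - 12 = 0.
Possible rational roots are divisors of -12. Testing m = 4 gives 0, so (m - 4) is a factor.
Divide: m^3 - 12m^2 + 35m - 12 = (m - 4)(m^2 - 8m + 3).
Apply the quadratic formula to m^2 - 8m + 3 = 0: m = (8 +/- sqrt(52))/2, i.e. m ~= 7.6056 or m ~= 0.3944.

m = 0.3944 or m = 4 or m = 7.6056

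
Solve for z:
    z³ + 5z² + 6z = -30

Rearrange: z³ + 5z² + 6z + 30 = 0.
Possible rational roots are divisors of 30. Testing z = -5 gives 0, so (z + 5) is a factor.
Divide: z³ + 5z² + 6z + 30 = (z + 5)(z² + 6).
The quadratic z² + 6 has discriminant -24 < 0, so no further real roots.

z = -5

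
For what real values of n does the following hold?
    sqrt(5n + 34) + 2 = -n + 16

Isolate the radical: sqrt(5n + 34) = -n + 14.
Square both sides: 5n + 34 = (-n + 14)^2.
Expand and rearrange: n^2 - 33n + 162 = 0.
Solving gives n = 27 or n = 6.
Check each candidate in the original equation:
  n = 27: sqrt(169) = 13, while -n + 14 = -13 — extraneous.
  n = 6: sqrt(64) = 8, while -n + 14 = 8 — valid.

n = 6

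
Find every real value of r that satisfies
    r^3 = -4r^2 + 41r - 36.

Rearrange: r^3 + 4r^2 - 41r + 36 = 0.
Possible rational roots are divisors of 36. Testing r = 4 gives 0, so (r - 4) is a factor.
Divide: r^3 + 4r^2 - 41r + 36 = (r - 4)(r^2 + 8r - 9).
Factor the quadratic: r = 1 or r = -9.

r = -9 or r = 1 or r = 4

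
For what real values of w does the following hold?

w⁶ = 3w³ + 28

Let u = w³. The equation becomes u² - 3u - 28 = 0.
Factor: (u + 4)(u - 7) = 0, so u = -4 or u = 7.
w³ = -4 gives w = -∛(4) ≈ -1.5874.
w³ = 7 gives w = ∛(7) ≈ 1.9129.

w = -1.5874 or w = 1.9129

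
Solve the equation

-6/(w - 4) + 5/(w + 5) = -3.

w = -6.3978 or w = 5.7311

Multiply both sides by (w - 4)(w + 5):
-6(w + 5) + 5(w - 4) = -3(w - 4)(w + 5).
Expand and collect terms: -3w² - 2w + 110 = 0.
By the quadratic formula, w = (2 ± √1324) / -6, so w ≈ -6.3978 or w ≈ 5.7311.
Neither value makes a denominator zero (w ≠ 4, w ≠ -5), so both are valid.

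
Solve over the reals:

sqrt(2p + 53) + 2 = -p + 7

p = -2

Isolate the radical: sqrt(2p + 53) = -p + 5.
Square both sides: 2p + 53 = (-p + 5)^2.
Expand and rearrange: p^2 - 12p - 28 = 0.
Solving gives p = 14 or p = -2.
Check each candidate in the original equation:
  p = 14: sqrt(81) = 9, while -p + 5 = -9 — extraneous.
  p = -2: sqrt(49) = 7, while -p + 5 = 7 — valid.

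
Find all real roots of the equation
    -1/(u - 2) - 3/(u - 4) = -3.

u = 2.2137 or u = 5.1196

Multiply both sides by (u - 2)(u - 4):
-(u - 4) - 3(u - 2) = -3(u - 2)(u - 4).
Expand and collect terms: -3u^2 + 22u - 34 = 0.
By the quadratic formula, u = (-22 +/- sqrt(76)) / -6, so u ~= 2.2137 or u ~= 5.1196.
Neither value makes a denominator zero (u != 2, u != 4), so both are valid.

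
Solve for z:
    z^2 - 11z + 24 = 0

Factor: (z - 3)(z - 8) = 0.
So z = 3 or z = 8.

z = 3 or z = 8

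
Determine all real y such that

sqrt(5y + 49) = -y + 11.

Square both sides: 5y + 49 = (-y + 11)^2.
Expand and rearrange: y^2 - 27y + 72 = 0.
Solving gives y = 24 or y = 3.
Check each candidate in the original equation:
  y = 24: sqrt(169) = 13, while -y + 11 = -13 — extraneous.
  y = 3: sqrt(64) = 8, while -y + 11 = 8 — valid.

y = 3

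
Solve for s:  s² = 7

s = -2.6458 or s = 2.6458

Rearrange to standard form: s² - 7 = 0.
Discriminant: (0)² − 4·1·(-7) = 28.
Quadratic formula: s = (0 ± √28) / 2.
So s = √(7) ≈ 2.6458 or s = -√(7) ≈ -2.6458.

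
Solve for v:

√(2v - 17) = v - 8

v = 9

Square both sides: 2v - 17 = (v - 8)².
Expand and rearrange: v² - 18v + 81 = 0.
This gives the repeated root v = 9.
Check in the original equation:
  v = 9: √(1) = 1, while v - 8 = 1 — valid.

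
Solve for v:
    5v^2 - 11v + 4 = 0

Discriminant: (-11)^2 - 4*5*4 = 41.
Quadratic formula: v = (11 +/- sqrt(41)) / 10.
So v = sqrt(41)/10 + 11/10 ~= 1.7403 or v = 11/10 - sqrt(41)/10 ~= 0.4597.

v = 0.4597 or v = 1.7403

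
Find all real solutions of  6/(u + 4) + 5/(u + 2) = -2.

Multiply both sides by (u + 4)(u + 2):
6(u + 2) + 5(u + 4) = -2(u + 4)(u + 2).
Expand and collect terms: -2u² - 23u - 48 = 0.
By the quadratic formula, u = (23 ± √145) / -4, so u ≈ -8.7604 or u ≈ -2.7396.
Neither value makes a denominator zero (u ≠ -4, u ≠ -2), so both are valid.

u = -8.7604 or u = -2.7396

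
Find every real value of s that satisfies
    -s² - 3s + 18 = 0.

s = -6 or s = 3

Factor: -1(s - 3)(s + 6) = 0.
So s = 3 or s = -6.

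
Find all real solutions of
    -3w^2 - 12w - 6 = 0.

Discriminant: (-12)^2 - 4*(-3)*(-6) = 72.
Quadratic formula: w = (12 +/- sqrt(72)) / (-6).
So w = -2 - sqrt(2) ~= -3.4142 or w = -2 + sqrt(2) ~= -0.5858.

w = -3.4142 or w = -0.5858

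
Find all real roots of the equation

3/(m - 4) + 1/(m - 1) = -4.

Multiply both sides by (m - 4)(m - 1):
3(m - 1) + (m - 4) = -4(m - 4)(m - 1).
Expand and collect terms: -4m^2 + 16m - 9 = 0.
By the quadratic formula, m = (-16 +/- sqrt(112)) / -8, so m ~= 0.6771 or m ~= 3.3229.
Neither value makes a denominator zero (m != 4, m != 1), so both are valid.

m = 0.6771 or m = 3.3229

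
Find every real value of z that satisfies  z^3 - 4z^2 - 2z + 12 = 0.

z = -1.6458 or z = 2 or z = 3.6458

Possible rational roots are divisors of 12. Testing z = 2 gives 0, so (z - 2) is a factor.
Divide: z^3 - 4z^2 - 2z + 12 = (z - 2)(z^2 - 2z - 6).
Apply the quadratic formula to z^2 - 2z - 6 = 0: z = (2 +/- sqrt(28))/2, i.e. z ~= 3.6458 or z ~= -1.6458.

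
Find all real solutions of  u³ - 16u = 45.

u = 5

Rearrange: u³ - 16u - 45 = 0.
Possible rational roots are divisors of -45. Testing u = 5 gives 0, so (u - 5) is a factor.
Divide: u³ - 16u - 45 = (u - 5)(u² + 5u + 9).
The quadratic u² + 5u + 9 has discriminant -11 < 0, so no further real roots.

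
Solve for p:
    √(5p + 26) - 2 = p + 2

Isolate the radical: √(5p + 26) = p + 4.
Square both sides: 5p + 26 = (p + 4)².
Expand and rearrange: p² + 3p - 10 = 0.
Solving gives p = 2 or p = -5.
Check each candidate in the original equation:
  p = 2: √(36) = 6, while p + 4 = 6 — valid.
  p = -5: √(1) = 1, while p + 4 = -1 — extraneous.

p = 2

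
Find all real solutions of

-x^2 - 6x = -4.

Rearrange to standard form: -x^2 - 6x + 4 = 0.
Discriminant: (-6)^2 - 4*(-1)*4 = 52.
Quadratic formula: x = (6 +/- sqrt(52)) / (-2).
So x = -sqrt(13) - 3 ~= -6.6056 or x = -3 + sqrt(13) ~= 0.6056.

x = -6.6056 or x = 0.6056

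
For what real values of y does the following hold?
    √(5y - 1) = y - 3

Square both sides: 5y - 1 = (y - 3)².
Expand and rearrange: y² - 11y + 10 = 0.
Solving gives y = 10 or y = 1.
Check each candidate in the original equation:
  y = 10: √(49) = 7, while y - 3 = 7 — valid.
  y = 1: √(4) = 2, while y - 3 = -2 — extraneous.

y = 10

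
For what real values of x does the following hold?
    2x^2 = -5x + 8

x = -3.6085 or x = 1.1085

Rearrange to standard form: 2x^2 + 5x - 8 = 0.
Discriminant: (5)^2 - 4*2*(-8) = 89.
Quadratic formula: x = (-5 +/- sqrt(89)) / 4.
So x = -5/4 + sqrt(89)/4 ~= 1.1085 or x = -sqrt(89)/4 - 5/4 ~= -3.6085.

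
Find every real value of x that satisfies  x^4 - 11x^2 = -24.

x = -2.8284 or x = -1.7321 or x = 1.7321 or x = 2.8284

Let u = x^2. The equation becomes u^2 - 11u + 24 = 0.
Factor: (u - 8)(u - 3) = 0, so u = 8 or u = 3.
x^2 = 8 gives x = +/-2*sqrt(2) ~= +/-2.8284.
x^2 = 3 gives x = +/-sqrt(3) ~= +/-1.7321.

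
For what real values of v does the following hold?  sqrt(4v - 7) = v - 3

Square both sides: 4v - 7 = (v - 3)^2.
Expand and rearrange: v^2 - 10v + 16 = 0.
Solving gives v = 8 or v = 2.
Check each candidate in the original equation:
  v = 8: sqrt(25) = 5, while v - 3 = 5 — valid.
  v = 2: sqrt(1) = 1, while v - 3 = -1 — extraneous.

v = 8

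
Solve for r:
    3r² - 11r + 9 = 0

r = 1.2324 or r = 2.4343

Discriminant: (-11)² − 4·3·9 = 13.
Quadratic formula: r = (11 ± √13) / 6.
So r = √(13)/6 + 11/6 ≈ 2.4343 or r = 11/6 - √(13)/6 ≈ 1.2324.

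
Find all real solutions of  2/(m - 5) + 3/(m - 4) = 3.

m = 4.4514 or m = 6.2153

Multiply both sides by (m - 5)(m - 4):
2(m - 4) + 3(m - 5) = 3(m - 5)(m - 4).
Expand and collect terms: 3m² - 32m + 83 = 0.
By the quadratic formula, m = (32 ± √28) / 6, so m ≈ 6.2153 or m ≈ 4.4514.
Neither value makes a denominator zero (m ≠ 5, m ≠ 4), so both are valid.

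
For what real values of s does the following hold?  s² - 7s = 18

s = -2 or s = 9

Bring every term to one side: s² - 7s - 18 = 0.
Factor: (s + 2)(s - 9) = 0.
So s = -2 or s = 9.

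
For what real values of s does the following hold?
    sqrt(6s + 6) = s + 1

Square both sides: 6s + 6 = (s + 1)^2.
Expand and rearrange: s^2 - 4s - 5 = 0.
Solving gives s = 5 or s = -1.
Check each candidate in the original equation:
  s = 5: sqrt(36) = 6, while s + 1 = 6 — valid.
  s = -1: sqrt(0) = 0, while s + 1 = 0 — valid.

s = -1 or s = 5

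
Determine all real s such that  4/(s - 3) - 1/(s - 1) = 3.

s = 0.7922 or s = 4.2078

Multiply both sides by (s - 3)(s - 1):
4(s - 1) - (s - 3) = 3(s - 3)(s - 1).
Expand and collect terms: 3s² - 15s + 10 = 0.
By the quadratic formula, s = (15 ± √105) / 6, so s ≈ 4.2078 or s ≈ 0.7922.
Neither value makes a denominator zero (s ≠ 3, s ≠ 1), so both are valid.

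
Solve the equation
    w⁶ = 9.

Let u = w³. The equation becomes u² - 9 = 0.
Factor: (u + 3)(u - 3) = 0, so u = -3 or u = 3.
w³ = -3 gives w = -∛(3) ≈ -1.4422.
w³ = 3 gives w = ∛(3) ≈ 1.4422.

w = -1.4422 or w = 1.4422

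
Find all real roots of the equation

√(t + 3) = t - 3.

Square both sides: t + 3 = (t - 3)².
Expand and rearrange: t² - 7t + 6 = 0.
Solving gives t = 6 or t = 1.
Check each candidate in the original equation:
  t = 6: √(9) = 3, while t - 3 = 3 — valid.
  t = 1: √(4) = 2, while t - 3 = -2 — extraneous.

t = 6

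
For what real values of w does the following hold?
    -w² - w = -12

Bring every term to one side: -w² - w + 12 = 0.
Factor: -1(w - 3)(w + 4) = 0.
So w = 3 or w = -4.

w = -4 or w = 3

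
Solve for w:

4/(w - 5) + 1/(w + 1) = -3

Multiply both sides by (w - 5)(w + 1):
4(w + 1) + (w - 5) = -3(w - 5)(w + 1).
Expand and collect terms: -3w² + 7w + 16 = 0.
By the quadratic formula, w = (-7 ± √241) / -6, so w ≈ -1.4207 or w ≈ 3.754.
Neither value makes a denominator zero (w ≠ 5, w ≠ -1), so both are valid.

w = -1.4207 or w = 3.754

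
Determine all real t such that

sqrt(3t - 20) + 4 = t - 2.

Isolate the radical: sqrt(3t - 20) = t - 6.
Square both sides: 3t - 20 = (t - 6)^2.
Expand and rearrange: t^2 - 15t + 56 = 0.
Solving gives t = 8 or t = 7.
Check each candidate in the original equation:
  t = 8: sqrt(4) = 2, while t - 6 = 2 — valid.
  t = 7: sqrt(1) = 1, while t - 6 = 1 — valid.

t = 7 or t = 8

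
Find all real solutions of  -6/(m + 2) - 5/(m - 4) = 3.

Multiply both sides by (m + 2)(m - 4):
-6(m - 4) - 5(m + 2) = 3(m + 2)(m - 4).
Expand and collect terms: 3m^2 + 5m - 38 = 0.
By the quadratic formula, m = (-5 +/- sqrt(481)) / 6, so m ~= 2.822 or m ~= -4.4886.
Neither value makes a denominator zero (m != -2, m != 4), so both are valid.

m = -4.4886 or m = 2.822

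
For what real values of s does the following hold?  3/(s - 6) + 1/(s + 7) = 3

Multiply both sides by (s - 6)(s + 7):
3(s + 7) + (s - 6) = 3(s - 6)(s + 7).
Expand and collect terms: 3s² - s - 141 = 0.
By the quadratic formula, s = (1 ± √1693) / 6, so s ≈ 7.0243 or s ≈ -6.691.
Neither value makes a denominator zero (s ≠ 6, s ≠ -7), so both are valid.

s = -6.691 or s = 7.0243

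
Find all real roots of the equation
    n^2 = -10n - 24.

Bring every term to one side: n^2 + 10n + 24 = 0.
Factor: (n + 6)(n + 4) = 0.
So n = -6 or n = -4.

n = -6 or n = -4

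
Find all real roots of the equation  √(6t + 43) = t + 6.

t = 1

Square both sides: 6t + 43 = (t + 6)².
Expand and rearrange: t² + 6t - 7 = 0.
Solving gives t = 1 or t = -7.
Check each candidate in the original equation:
  t = 1: √(49) = 7, while t + 6 = 7 — valid.
  t = -7: √(1) = 1, while t + 6 = -1 — extraneous.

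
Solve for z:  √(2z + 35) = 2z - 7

z = 7

Square both sides: 2z + 35 = (2z - 7)².
Expand and rearrange: 4z² - 30z + 14 = 0.
Solving gives z = 7 or z = 0.5.
Check each candidate in the original equation:
  z = 7: √(49) = 7, while 2z - 7 = 7 — valid.
  z = 0.5: √(36) = 6, while 2z - 7 = -6 — extraneous.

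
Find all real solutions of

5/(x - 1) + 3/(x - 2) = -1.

x = -6.6533 or x = 1.6533

Multiply both sides by (x - 1)(x - 2):
5(x - 2) + 3(x - 1) = -(x - 1)(x - 2).
Expand and collect terms: -x² - 5x + 11 = 0.
By the quadratic formula, x = (5 ± √69) / -2, so x ≈ -6.6533 or x ≈ 1.6533.
Neither value makes a denominator zero (x ≠ 1, x ≠ 2), so both are valid.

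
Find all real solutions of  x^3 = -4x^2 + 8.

x = -3.2361 or x = -2 or x = 1.2361

Rearrange: x^3 + 4x^2 - 8 = 0.
Possible rational roots are divisors of -8. Testing x = -2 gives 0, so (x + 2) is a factor.
Divide: x^3 + 4x^2 - 8 = (x + 2)(x^2 + 2x - 4).
Apply the quadratic formula to x^2 + 2x - 4 = 0: x = (-2 +/- sqrt(20))/2, i.e. x ~= 1.2361 or x ~= -3.2361.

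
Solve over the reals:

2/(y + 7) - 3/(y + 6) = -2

y = -7.5 or y = -5

Multiply both sides by (y + 7)(y + 6):
2(y + 6) - 3(y + 7) = -2(y + 7)(y + 6).
Expand and collect terms: -2y^2 - 25y - 75 = 0.
Factor or apply the quadratic formula: y = -7.5 or y = -5.
Neither value makes a denominator zero (y != -7, y != -6), so both are valid.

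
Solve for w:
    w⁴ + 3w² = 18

Let u = w². The equation becomes u² + 3u - 18 = 0.
Factor: (u + 6)(u - 3) = 0, so u = -6 or u = 3.
w² = -6 < 0 has no real solution.
w² = 3 gives w = ±√(3) ≈ ±1.7321.

w = -1.7321 or w = 1.7321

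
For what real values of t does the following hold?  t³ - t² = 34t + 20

Rearrange: t³ - t² - 34t - 20 = 0.
Possible rational roots are divisors of -20. Testing t = -5 gives 0, so (t + 5) is a factor.
Divide: t³ - t² - 34t - 20 = (t + 5)(t² - 6t - 4).
Apply the quadratic formula to t² - 6t - 4 = 0: t = (6 ± √52)/2, i.e. t ≈ 6.6056 or t ≈ -0.6056.

t = -5 or t = -0.6056 or t = 6.6056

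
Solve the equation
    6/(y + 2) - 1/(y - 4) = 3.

Multiply both sides by (y + 2)(y - 4):
6(y - 4) - (y + 2) = 3(y + 2)(y - 4).
Expand and collect terms: 3y² - 11y + 2 = 0.
By the quadratic formula, y = (11 ± √97) / 6, so y ≈ 3.4748 or y ≈ 0.1919.
Neither value makes a denominator zero (y ≠ -2, y ≠ 4), so both are valid.

y = 0.1919 or y = 3.4748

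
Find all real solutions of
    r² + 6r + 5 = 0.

Factor: (r + 1)(r + 5) = 0.
So r = -1 or r = -5.

r = -5 or r = -1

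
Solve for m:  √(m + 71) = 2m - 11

m = 10

Square both sides: m + 71 = (2m - 11)².
Expand and rearrange: 4m² - 45m + 50 = 0.
Solving gives m = 10 or m = 1.25.
Check each candidate in the original equation:
  m = 10: √(81) = 9, while 2m - 11 = 9 — valid.
  m = 1.25: √(72.25) = 8.5, while 2m - 11 = -8.5 — extraneous.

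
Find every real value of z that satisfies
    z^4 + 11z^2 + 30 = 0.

Let u = z^2. The equation becomes u^2 + 11u + 30 = 0.
Factor: (u + 6)(u + 5) = 0, so u = -6 or u = -5.
z^2 = -6 < 0 has no real solution.
z^2 = -5 < 0 has no real solution.

No real solutions.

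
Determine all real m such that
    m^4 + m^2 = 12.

m = -1.7321 or m = 1.7321

Let u = m^2. The equation becomes u^2 + u - 12 = 0.
Factor: (u + 4)(u - 3) = 0, so u = -4 or u = 3.
m^2 = -4 < 0 has no real solution.
m^2 = 3 gives m = +/-sqrt(3) ~= +/-1.7321.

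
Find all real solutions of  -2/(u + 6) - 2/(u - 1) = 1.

Multiply both sides by (u + 6)(u - 1):
-2(u - 1) - 2(u + 6) = (u + 6)(u - 1).
Expand and collect terms: u² + 9u + 4 = 0.
By the quadratic formula, u = (-9 ± √65) / 2, so u ≈ -0.4689 or u ≈ -8.5311.
Neither value makes a denominator zero (u ≠ -6, u ≠ 1), so both are valid.

u = -8.5311 or u = -0.4689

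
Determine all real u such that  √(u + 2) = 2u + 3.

u = -1

Square both sides: u + 2 = (2u + 3)².
Expand and rearrange: 4u² + 11u + 7 = 0.
Solving gives u = -1 or u = -1.75.
Check each candidate in the original equation:
  u = -1: √(1) = 1, while 2u + 3 = 1 — valid.
  u = -1.75: √(0.25) = 0.5, while 2u + 3 = -0.5 — extraneous.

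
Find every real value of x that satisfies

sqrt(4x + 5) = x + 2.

Square both sides: 4x + 5 = (x + 2)^2.
Expand and rearrange: x^2 - 1 = 0.
Solving gives x = 1 or x = -1.
Check each candidate in the original equation:
  x = 1: sqrt(9) = 3, while x + 2 = 3 — valid.
  x = -1: sqrt(1) = 1, while x + 2 = 1 — valid.

x = -1 or x = 1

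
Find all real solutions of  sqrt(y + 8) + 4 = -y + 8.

Isolate the radical: sqrt(y + 8) = -y + 4.
Square both sides: y + 8 = (-y + 4)^2.
Expand and rearrange: y^2 - 9y + 8 = 0.
Solving gives y = 8 or y = 1.
Check each candidate in the original equation:
  y = 8: sqrt(16) = 4, while -y + 4 = -4 — extraneous.
  y = 1: sqrt(9) = 3, while -y + 4 = 3 — valid.

y = 1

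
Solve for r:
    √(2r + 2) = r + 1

Square both sides: 2r + 2 = (r + 1)².
Expand and rearrange: r² - 1 = 0.
Solving gives r = 1 or r = -1.
Check each candidate in the original equation:
  r = 1: √(4) = 2, while r + 1 = 2 — valid.
  r = -1: √(0) = 0, while r + 1 = 0 — valid.

r = -1 or r = 1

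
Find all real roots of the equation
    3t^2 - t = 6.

t = -1.2573 or t = 1.5907

Rearrange to standard form: 3t^2 - t - 6 = 0.
Discriminant: (-1)^2 - 4*3*(-6) = 73.
Quadratic formula: t = (1 +/- sqrt(73)) / 6.
So t = 1/6 + sqrt(73)/6 ~= 1.5907 or t = 1/6 - sqrt(73)/6 ~= -1.2573.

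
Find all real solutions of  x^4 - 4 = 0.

Let u = x^2. The equation becomes u^2 - 4 = 0.
Factor: (u - 2)(u + 2) = 0, so u = 2 or u = -2.
x^2 = 2 gives x = +/-sqrt(2) ~= +/-1.4142.
x^2 = -2 < 0 has no real solution.

x = -1.4142 or x = 1.4142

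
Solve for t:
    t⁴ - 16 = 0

t = -2 or t = 2

Let u = t². The equation becomes u² - 16 = 0.
Factor: (u - 4)(u + 4) = 0, so u = 4 or u = -4.
t² = 4 gives t = ±2.
t² = -4 < 0 has no real solution.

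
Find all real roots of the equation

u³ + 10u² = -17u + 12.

Rearrange: u³ + 10u² + 17u - 12 = 0.
Possible rational roots are divisors of -12. Testing u = -3 gives 0, so (u + 3) is a factor.
Divide: u³ + 10u² + 17u - 12 = (u + 3)(u² + 7u - 4).
Apply the quadratic formula to u² + 7u - 4 = 0: u = (-7 ± √65)/2, i.e. u ≈ 0.5311 or u ≈ -7.5311.

u = -7.5311 or u = -3 or u = 0.5311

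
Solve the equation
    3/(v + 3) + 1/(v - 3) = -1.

v = -6.3589 or v = 2.3589

Multiply both sides by (v + 3)(v - 3):
3(v - 3) + (v + 3) = -(v + 3)(v - 3).
Expand and collect terms: -v² - 4v + 15 = 0.
By the quadratic formula, v = (4 ± √76) / -2, so v ≈ -6.3589 or v ≈ 2.3589.
Neither value makes a denominator zero (v ≠ -3, v ≠ 3), so both are valid.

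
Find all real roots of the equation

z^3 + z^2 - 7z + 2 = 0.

z = -3.3028 or z = 0.3028 or z = 2

Possible rational roots are divisors of 2. Testing z = 2 gives 0, so (z - 2) is a factor.
Divide: z^3 + z^2 - 7z + 2 = (z - 2)(z^2 + 3z - 1).
Apply the quadratic formula to z^2 + 3z - 1 = 0: z = (-3 +/- sqrt(13))/2, i.e. z ~= 0.3028 or z ~= -3.3028.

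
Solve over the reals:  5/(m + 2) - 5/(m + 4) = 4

Multiply both sides by (m + 2)(m + 4):
5(m + 4) - 5(m + 2) = 4(m + 2)(m + 4).
Expand and collect terms: 4m^2 + 24m + 22 = 0.
By the quadratic formula, m = (-24 +/- sqrt(224)) / 8, so m ~= -1.1292 or m ~= -4.8708.
Neither value makes a denominator zero (m != -2, m != -4), so both are valid.

m = -4.8708 or m = -1.1292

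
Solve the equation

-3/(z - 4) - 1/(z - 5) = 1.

Multiply both sides by (z - 4)(z - 5):
-3(z - 5) - (z - 4) = (z - 4)(z - 5).
Expand and collect terms: z² - 5z + 1 = 0.
By the quadratic formula, z = (5 ± √21) / 2, so z ≈ 4.7913 or z ≈ 0.2087.
Neither value makes a denominator zero (z ≠ 4, z ≠ 5), so both are valid.

z = 0.2087 or z = 4.7913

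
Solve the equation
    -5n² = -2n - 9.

Rearrange to standard form: -5n² + 2n + 9 = 0.
Discriminant: (2)² − 4·(-5)·9 = 184.
Quadratic formula: n = (-2 ± √184) / (-10).
So n = 1/5 - √(46)/5 ≈ -1.1565 or n = 1/5 + √(46)/5 ≈ 1.5565.

n = -1.1565 or n = 1.5565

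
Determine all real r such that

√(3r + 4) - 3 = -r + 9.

Isolate the radical: √(3r + 4) = -r + 12.
Square both sides: 3r + 4 = (-r + 12)².
Expand and rearrange: r² - 27r + 140 = 0.
Solving gives r = 20 or r = 7.
Check each candidate in the original equation:
  r = 20: √(64) = 8, while -r + 12 = -8 — extraneous.
  r = 7: √(25) = 5, while -r + 12 = 5 — valid.

r = 7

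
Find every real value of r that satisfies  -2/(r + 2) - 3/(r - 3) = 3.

Multiply both sides by (r + 2)(r - 3):
-2(r - 3) - 3(r + 2) = 3(r + 2)(r - 3).
Expand and collect terms: 3r^2 + 2r - 18 = 0.
By the quadratic formula, r = (-2 +/- sqrt(220)) / 6, so r ~= 2.1387 or r ~= -2.8054.
Neither value makes a denominator zero (r != -2, r != 3), so both are valid.

r = -2.8054 or r = 2.1387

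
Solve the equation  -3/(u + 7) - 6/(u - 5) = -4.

u = -6.3376 or u = 6.5876

Multiply both sides by (u + 7)(u - 5):
-3(u - 5) - 6(u + 7) = -4(u + 7)(u - 5).
Expand and collect terms: -4u² + u + 167 = 0.
By the quadratic formula, u = (-1 ± √2673) / -8, so u ≈ -6.3376 or u ≈ 6.5876.
Neither value makes a denominator zero (u ≠ -7, u ≠ 5), so both are valid.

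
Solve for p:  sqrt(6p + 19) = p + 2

p = 5

Square both sides: 6p + 19 = (p + 2)^2.
Expand and rearrange: p^2 - 2p - 15 = 0.
Solving gives p = 5 or p = -3.
Check each candidate in the original equation:
  p = 5: sqrt(49) = 7, while p + 2 = 7 — valid.
  p = -3: sqrt(1) = 1, while p + 2 = -1 — extraneous.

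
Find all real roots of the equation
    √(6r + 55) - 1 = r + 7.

Isolate the radical: √(6r + 55) = r + 8.
Square both sides: 6r + 55 = (r + 8)².
Expand and rearrange: r² + 10r + 9 = 0.
Solving gives r = -1 or r = -9.
Check each candidate in the original equation:
  r = -1: √(49) = 7, while r + 8 = 7 — valid.
  r = -9: √(1) = 1, while r + 8 = -1 — extraneous.

r = -1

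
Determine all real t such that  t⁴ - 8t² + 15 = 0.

t = -2.2361 or t = -1.7321 or t = 1.7321 or t = 2.2361

Let u = t². The equation becomes u² - 8u + 15 = 0.
Factor: (u - 5)(u - 3) = 0, so u = 5 or u = 3.
t² = 5 gives t = ±√(5) ≈ ±2.2361.
t² = 3 gives t = ±√(3) ≈ ±1.7321.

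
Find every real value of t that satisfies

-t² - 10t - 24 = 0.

t = -6 or t = -4

Factor: -1(t + 6)(t + 4) = 0.
So t = -6 or t = -4.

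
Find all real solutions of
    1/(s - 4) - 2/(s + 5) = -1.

s = -2.6458 or s = 2.6458

Multiply both sides by (s - 4)(s + 5):
(s + 5) - 2(s - 4) = -(s - 4)(s + 5).
Expand and collect terms: -s^2 + 7 = 0.
By the quadratic formula, s = (0 +/- sqrt(28)) / -2, so s ~= -2.6458 or s ~= 2.6458.
Neither value makes a denominator zero (s != 4, s != -5), so both are valid.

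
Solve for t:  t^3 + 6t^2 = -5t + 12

t = -4 or t = -3 or t = 1

Rearrange: t^3 + 6t^2 + 5t - 12 = 0.
Possible rational roots are divisors of -12. Testing t = -3 gives 0, so (t + 3) is a factor.
Divide: t^3 + 6t^2 + 5t - 12 = (t + 3)(t^2 + 3t - 4).
Factor the quadratic: t = 1 or t = -4.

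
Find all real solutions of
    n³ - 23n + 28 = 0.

Possible rational roots are divisors of 28. Testing n = 4 gives 0, so (n - 4) is a factor.
Divide: n³ - 23n + 28 = (n - 4)(n² + 4n - 7).
Apply the quadratic formula to n² + 4n - 7 = 0: n = (-4 ± √44)/2, i.e. n ≈ 1.3166 or n ≈ -5.3166.

n = -5.3166 or n = 1.3166 or n = 4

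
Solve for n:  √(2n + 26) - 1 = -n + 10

n = 5

Isolate the radical: √(2n + 26) = -n + 11.
Square both sides: 2n + 26 = (-n + 11)².
Expand and rearrange: n² - 24n + 95 = 0.
Solving gives n = 19 or n = 5.
Check each candidate in the original equation:
  n = 19: √(64) = 8, while -n + 11 = -8 — extraneous.
  n = 5: √(36) = 6, while -n + 11 = 6 — valid.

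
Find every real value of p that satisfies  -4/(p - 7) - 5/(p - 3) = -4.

p = 3.942 or p = 8.308

Multiply both sides by (p - 7)(p - 3):
-4(p - 3) - 5(p - 7) = -4(p - 7)(p - 3).
Expand and collect terms: -4p^2 + 49p - 131 = 0.
By the quadratic formula, p = (-49 +/- sqrt(305)) / -8, so p ~= 3.942 or p ~= 8.308.
Neither value makes a denominator zero (p != 7, p != 3), so both are valid.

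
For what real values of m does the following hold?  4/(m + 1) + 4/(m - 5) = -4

m = -2.1623 or m = 4.1623

Multiply both sides by (m + 1)(m - 5):
4(m - 5) + 4(m + 1) = -4(m + 1)(m - 5).
Expand and collect terms: -4m^2 + 8m + 36 = 0.
By the quadratic formula, m = (-8 +/- sqrt(640)) / -8, so m ~= -2.1623 or m ~= 4.1623.
Neither value makes a denominator zero (m != -1, m != 5), so both are valid.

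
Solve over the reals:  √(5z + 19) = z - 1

z = 9

Square both sides: 5z + 19 = (z - 1)².
Expand and rearrange: z² - 7z - 18 = 0.
Solving gives z = 9 or z = -2.
Check each candidate in the original equation:
  z = 9: √(64) = 8, while z - 1 = 8 — valid.
  z = -2: √(9) = 3, while z - 1 = -3 — extraneous.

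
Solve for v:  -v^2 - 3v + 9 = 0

Discriminant: (-3)^2 - 4*(-1)*9 = 45.
Quadratic formula: v = (3 +/- sqrt(45)) / (-2).
So v = -3*sqrt(5)/2 - 3/2 ~= -4.8541 or v = -3/2 + 3*sqrt(5)/2 ~= 1.8541.

v = -4.8541 or v = 1.8541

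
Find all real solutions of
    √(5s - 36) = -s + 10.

Square both sides: 5s - 36 = (-s + 10)².
Expand and rearrange: s² - 25s + 136 = 0.
Solving gives s = 17 or s = 8.
Check each candidate in the original equation:
  s = 17: √(49) = 7, while -s + 10 = -7 — extraneous.
  s = 8: √(4) = 2, while -s + 10 = 2 — valid.

s = 8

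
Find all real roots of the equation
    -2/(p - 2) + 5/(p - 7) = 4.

Multiply both sides by (p - 2)(p - 7):
-2(p - 7) + 5(p - 2) = 4(p - 2)(p - 7).
Expand and collect terms: 4p^2 - 39p + 52 = 0.
By the quadratic formula, p = (39 +/- sqrt(689)) / 8, so p ~= 8.1561 or p ~= 1.5939.
Neither value makes a denominator zero (p != 2, p != 7), so both are valid.

p = 1.5939 or p = 8.1561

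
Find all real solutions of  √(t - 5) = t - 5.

Square both sides: t - 5 = (t - 5)².
Expand and rearrange: t² - 11t + 30 = 0.
Solving gives t = 6 or t = 5.
Check each candidate in the original equation:
  t = 6: √(1) = 1, while t - 5 = 1 — valid.
  t = 5: √(0) = 0, while t - 5 = 0 — valid.

t = 5 or t = 6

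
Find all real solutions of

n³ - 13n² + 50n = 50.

n = 1.5505 or n = 5 or n = 6.4495

Rearrange: n³ - 13n² + 50n - 50 = 0.
Possible rational roots are divisors of -50. Testing n = 5 gives 0, so (n - 5) is a factor.
Divide: n³ - 13n² + 50n - 50 = (n - 5)(n² - 8n + 10).
Apply the quadratic formula to n² - 8n + 10 = 0: n = (8 ± √24)/2, i.e. n ≈ 6.4495 or n ≈ 1.5505.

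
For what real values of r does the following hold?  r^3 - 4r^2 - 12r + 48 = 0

r = -3.4641 or r = 3.4641 or r = 4

Possible rational roots are divisors of 48. Testing r = 4 gives 0, so (r - 4) is a factor.
Divide: r^3 - 4r^2 - 12r + 48 = (r - 4)(r^2 - 12).
Apply the quadratic formula to r^2 - 12 = 0: r = (0 +/- sqrt(48))/2, i.e. r ~= 3.4641 or r ~= -3.4641.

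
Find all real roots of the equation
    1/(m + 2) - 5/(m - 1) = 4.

Multiply both sides by (m + 2)(m - 1):
(m - 1) - 5(m + 2) = 4(m + 2)(m - 1).
Expand and collect terms: 4m² + 8m + 3 = 0.
Factor or apply the quadratic formula: m = -0.5 or m = -1.5.
Neither value makes a denominator zero (m ≠ -2, m ≠ 1), so both are valid.

m = -1.5 or m = -0.5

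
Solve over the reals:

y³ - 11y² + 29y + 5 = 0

y = -0.1623 or y = 5 or y = 6.1623

Possible rational roots are divisors of 5. Testing y = 5 gives 0, so (y - 5) is a factor.
Divide: y³ - 11y² + 29y + 5 = (y - 5)(y² - 6y - 1).
Apply the quadratic formula to y² - 6y - 1 = 0: y = (6 ± √40)/2, i.e. y ≈ 6.1623 or y ≈ -0.1623.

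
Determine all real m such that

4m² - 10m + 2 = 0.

m = 0.2192 or m = 2.2808

Discriminant: (-10)² − 4·4·2 = 68.
Quadratic formula: m = (10 ± √68) / 8.
So m = √(17)/4 + 5/4 ≈ 2.2808 or m = 5/4 - √(17)/4 ≈ 0.2192.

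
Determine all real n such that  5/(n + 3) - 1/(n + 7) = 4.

n = -7.1926 or n = -1.8074

Multiply both sides by (n + 3)(n + 7):
5(n + 7) - (n + 3) = 4(n + 3)(n + 7).
Expand and collect terms: 4n^2 + 36n + 52 = 0.
By the quadratic formula, n = (-36 +/- sqrt(464)) / 8, so n ~= -1.8074 or n ~= -7.1926.
Neither value makes a denominator zero (n != -3, n != -7), so both are valid.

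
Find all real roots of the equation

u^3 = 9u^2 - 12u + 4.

u = 0.5359 or u = 1 or u = 7.4641

Rearrange: u^3 - 9u^2 + 12u - 4 = 0.
Possible rational roots are divisors of -4. Testing u = 1 gives 0, so (u - 1) is a factor.
Divide: u^3 - 9u^2 + 12u - 4 = (u - 1)(u^2 - 8u + 4).
Apply the quadratic formula to u^2 - 8u + 4 = 0: u = (8 +/- sqrt(48))/2, i.e. u ~= 7.4641 or u ~= 0.5359.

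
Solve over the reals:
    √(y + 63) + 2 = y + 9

Isolate the radical: √(y + 63) = y + 7.
Square both sides: y + 63 = (y + 7)².
Expand and rearrange: y² + 13y - 14 = 0.
Solving gives y = 1 or y = -14.
Check each candidate in the original equation:
  y = 1: √(64) = 8, while y + 7 = 8 — valid.
  y = -14: √(49) = 7, while y + 7 = -7 — extraneous.

y = 1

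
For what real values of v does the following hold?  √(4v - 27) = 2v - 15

v = 9

Square both sides: 4v - 27 = (2v - 15)².
Expand and rearrange: 4v² - 64v + 252 = 0.
Solving gives v = 9 or v = 7.
Check each candidate in the original equation:
  v = 9: √(9) = 3, while 2v - 15 = 3 — valid.
  v = 7: √(1) = 1, while 2v - 15 = -1 — extraneous.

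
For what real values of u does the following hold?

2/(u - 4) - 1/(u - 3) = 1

Multiply both sides by (u - 4)(u - 3):
2(u - 3) - (u - 4) = (u - 4)(u - 3).
Expand and collect terms: u^2 - 8u + 14 = 0.
By the quadratic formula, u = (8 +/- sqrt(8)) / 2, so u ~= 5.4142 or u ~= 2.5858.
Neither value makes a denominator zero (u != 4, u != 3), so both are valid.

u = 2.5858 or u = 5.4142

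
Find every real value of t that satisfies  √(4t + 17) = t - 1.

Square both sides: 4t + 17 = (t - 1)².
Expand and rearrange: t² - 6t - 16 = 0.
Solving gives t = 8 or t = -2.
Check each candidate in the original equation:
  t = 8: √(49) = 7, while t - 1 = 7 — valid.
  t = -2: √(9) = 3, while t - 1 = -3 — extraneous.

t = 8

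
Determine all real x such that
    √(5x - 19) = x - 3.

x = 4 or x = 7

Square both sides: 5x - 19 = (x - 3)².
Expand and rearrange: x² - 11x + 28 = 0.
Solving gives x = 7 or x = 4.
Check each candidate in the original equation:
  x = 7: √(16) = 4, while x - 3 = 4 — valid.
  x = 4: √(1) = 1, while x - 3 = 1 — valid.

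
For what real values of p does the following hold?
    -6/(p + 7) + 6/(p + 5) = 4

Multiply both sides by (p + 7)(p + 5):
-6(p + 5) + 6(p + 7) = 4(p + 7)(p + 5).
Expand and collect terms: 4p² + 48p + 128 = 0.
Factor or apply the quadratic formula: p = -4 or p = -8.
Neither value makes a denominator zero (p ≠ -7, p ≠ -5), so both are valid.

p = -8 or p = -4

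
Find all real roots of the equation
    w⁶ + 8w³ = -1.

Let u = w³. The equation becomes u² + 8u + 1 = 0.
By the quadratic formula, u = -4 + √(15) or u = -4 - √(15).
w³ = -4 + √(15) gives w = -∛(4 - √(15)) ≈ -0.5027.
w³ = -4 - √(15) gives w = -∛(√(15) + 4) ≈ -1.9894.

w = -1.9894 or w = -0.5027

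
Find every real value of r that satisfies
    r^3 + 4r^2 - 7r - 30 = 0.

r = -3.7016 or r = -3 or r = 2.7016

Possible rational roots are divisors of -30. Testing r = -3 gives 0, so (r + 3) is a factor.
Divide: r^3 + 4r^2 - 7r - 30 = (r + 3)(r^2 + r - 10).
Apply the quadratic formula to r^2 + r - 10 = 0: r = (-1 +/- sqrt(41))/2, i.e. r ~= 2.7016 or r ~= -3.7016.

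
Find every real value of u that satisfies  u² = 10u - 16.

u = 2 or u = 8

Bring every term to one side: u² - 10u + 16 = 0.
Factor: (u - 8)(u - 2) = 0.
So u = 8 or u = 2.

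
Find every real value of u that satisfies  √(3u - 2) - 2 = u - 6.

u = 9

Isolate the radical: √(3u - 2) = u - 4.
Square both sides: 3u - 2 = (u - 4)².
Expand and rearrange: u² - 11u + 18 = 0.
Solving gives u = 9 or u = 2.
Check each candidate in the original equation:
  u = 9: √(25) = 5, while u - 4 = 5 — valid.
  u = 2: √(4) = 2, while u - 4 = -2 — extraneous.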